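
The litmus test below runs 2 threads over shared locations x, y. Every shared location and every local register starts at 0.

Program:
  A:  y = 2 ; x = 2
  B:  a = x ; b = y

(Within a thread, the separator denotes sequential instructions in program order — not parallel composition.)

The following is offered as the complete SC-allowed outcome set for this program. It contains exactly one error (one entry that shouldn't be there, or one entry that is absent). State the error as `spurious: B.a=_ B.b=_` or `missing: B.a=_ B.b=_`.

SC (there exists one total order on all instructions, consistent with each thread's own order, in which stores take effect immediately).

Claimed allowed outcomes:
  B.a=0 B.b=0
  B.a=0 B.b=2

missing: B.a=2 B.b=2

outcome vector order: (B.a,B.b)
SC (3): 0/0 0/2 2/2
SC∖claimed = {2/2}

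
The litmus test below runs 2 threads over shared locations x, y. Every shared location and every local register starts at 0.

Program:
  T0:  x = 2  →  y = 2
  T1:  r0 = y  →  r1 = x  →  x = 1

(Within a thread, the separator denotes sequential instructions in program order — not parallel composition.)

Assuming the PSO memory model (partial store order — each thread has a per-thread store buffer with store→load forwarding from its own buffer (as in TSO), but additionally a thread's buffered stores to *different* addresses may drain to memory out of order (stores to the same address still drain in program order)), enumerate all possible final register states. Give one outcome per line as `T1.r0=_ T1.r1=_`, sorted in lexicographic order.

outcome vector order: (T1.r0,T1.r1)
|PSO outcomes| = 4

T1.r0=0 T1.r1=0
T1.r0=0 T1.r1=2
T1.r0=2 T1.r1=0
T1.r0=2 T1.r1=2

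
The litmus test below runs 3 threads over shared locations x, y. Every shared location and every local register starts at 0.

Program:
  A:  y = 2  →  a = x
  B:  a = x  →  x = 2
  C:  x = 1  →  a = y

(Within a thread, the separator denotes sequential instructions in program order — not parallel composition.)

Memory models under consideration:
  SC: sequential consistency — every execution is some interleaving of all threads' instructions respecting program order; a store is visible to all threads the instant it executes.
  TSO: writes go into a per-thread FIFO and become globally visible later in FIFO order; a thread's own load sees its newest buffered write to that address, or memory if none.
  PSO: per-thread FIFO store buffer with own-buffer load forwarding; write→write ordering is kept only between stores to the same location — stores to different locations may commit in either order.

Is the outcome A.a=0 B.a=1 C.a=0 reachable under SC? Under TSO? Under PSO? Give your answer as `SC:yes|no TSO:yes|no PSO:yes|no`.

SC:no TSO:yes PSO:yes

outcome vector order: (A.a,B.a,C.a)
under SC → <0 0 2>; <0 1 2>; <1 0 0>; <1 0 2>; <1 1 0>; <1 1 2>; <2 0 0>; <2 0 2>; <2 1 0>; <2 1 2>
under TSO → <0 0 0>; <0 0 2>; <0 1 0>; <0 1 2>; <1 0 0>; <1 0 2>; <1 1 0>; <1 1 2>; <2 0 0>; <2 0 2>; <2 1 0>; <2 1 2>
under PSO → <0 0 0>; <0 0 2>; <0 1 0>; <0 1 2>; <1 0 0>; <1 0 2>; <1 1 0>; <1 1 2>; <2 0 0>; <2 0 2>; <2 1 0>; <2 1 2>
target <0 1 0> ∈ {TSO,PSO}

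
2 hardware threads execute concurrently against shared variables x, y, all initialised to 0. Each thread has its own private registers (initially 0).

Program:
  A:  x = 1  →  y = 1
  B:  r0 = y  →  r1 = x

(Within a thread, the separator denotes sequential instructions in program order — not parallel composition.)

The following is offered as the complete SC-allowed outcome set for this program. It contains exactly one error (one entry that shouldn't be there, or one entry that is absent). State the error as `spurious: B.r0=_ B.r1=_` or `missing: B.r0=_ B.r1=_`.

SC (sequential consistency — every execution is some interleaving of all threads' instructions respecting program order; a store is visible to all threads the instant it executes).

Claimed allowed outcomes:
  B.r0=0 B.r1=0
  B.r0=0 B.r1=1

missing: B.r0=1 B.r1=1

outcome vector order: (B.r0,B.r1)
under SC → (0,0); (0,1); (1,1)
SC∖claimed = {(1,1)}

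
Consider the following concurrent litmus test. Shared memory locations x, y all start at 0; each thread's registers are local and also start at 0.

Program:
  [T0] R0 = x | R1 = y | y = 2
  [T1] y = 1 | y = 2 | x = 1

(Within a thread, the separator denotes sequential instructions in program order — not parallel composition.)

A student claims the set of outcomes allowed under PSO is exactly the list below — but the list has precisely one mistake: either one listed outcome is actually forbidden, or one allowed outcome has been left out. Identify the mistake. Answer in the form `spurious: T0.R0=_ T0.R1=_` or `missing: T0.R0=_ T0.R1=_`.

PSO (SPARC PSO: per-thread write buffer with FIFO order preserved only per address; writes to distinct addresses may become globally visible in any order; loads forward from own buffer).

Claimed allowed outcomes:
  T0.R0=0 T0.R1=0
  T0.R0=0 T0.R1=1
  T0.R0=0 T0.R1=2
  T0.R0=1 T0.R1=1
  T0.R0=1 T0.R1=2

outcome vector order: (T0.R0,T0.R1)
[PSO] allowed = {00 01 02 10 11 12}
PSO∖claimed = {10}

missing: T0.R0=1 T0.R1=0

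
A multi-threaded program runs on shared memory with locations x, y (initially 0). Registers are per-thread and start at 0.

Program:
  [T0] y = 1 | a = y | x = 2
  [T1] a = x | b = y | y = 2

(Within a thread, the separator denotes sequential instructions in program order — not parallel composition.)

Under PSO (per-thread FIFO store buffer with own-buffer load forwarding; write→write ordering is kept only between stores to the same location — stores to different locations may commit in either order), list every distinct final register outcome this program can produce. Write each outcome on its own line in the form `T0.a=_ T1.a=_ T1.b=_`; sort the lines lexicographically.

outcome vector order: (T0.a,T1.a,T1.b)
|PSO outcomes| = 6

T0.a=1 T1.a=0 T1.b=0
T0.a=1 T1.a=0 T1.b=1
T0.a=1 T1.a=2 T1.b=0
T0.a=1 T1.a=2 T1.b=1
T0.a=2 T1.a=0 T1.b=0
T0.a=2 T1.a=0 T1.b=1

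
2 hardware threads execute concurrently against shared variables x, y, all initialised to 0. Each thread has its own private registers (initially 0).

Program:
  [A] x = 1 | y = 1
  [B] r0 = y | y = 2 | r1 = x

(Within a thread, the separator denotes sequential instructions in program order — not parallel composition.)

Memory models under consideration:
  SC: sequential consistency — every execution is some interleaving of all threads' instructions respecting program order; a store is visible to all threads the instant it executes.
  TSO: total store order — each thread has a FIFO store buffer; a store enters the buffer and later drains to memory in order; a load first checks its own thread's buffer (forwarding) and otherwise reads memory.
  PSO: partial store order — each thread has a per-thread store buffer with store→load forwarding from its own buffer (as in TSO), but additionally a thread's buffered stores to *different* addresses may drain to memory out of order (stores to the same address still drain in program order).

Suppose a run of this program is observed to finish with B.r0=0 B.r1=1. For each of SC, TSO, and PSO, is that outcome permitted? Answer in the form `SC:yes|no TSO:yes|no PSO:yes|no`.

SC:yes TSO:yes PSO:yes

outcome vector order: (B.r0,B.r1)
[SC] allowed = {<0 0>, <0 1>, <1 1>}
[TSO] allowed = {<0 0>, <0 1>, <1 1>}
[PSO] allowed = {<0 0>, <0 1>, <1 0>, <1 1>}
target <0 1> ∈ {SC,TSO,PSO}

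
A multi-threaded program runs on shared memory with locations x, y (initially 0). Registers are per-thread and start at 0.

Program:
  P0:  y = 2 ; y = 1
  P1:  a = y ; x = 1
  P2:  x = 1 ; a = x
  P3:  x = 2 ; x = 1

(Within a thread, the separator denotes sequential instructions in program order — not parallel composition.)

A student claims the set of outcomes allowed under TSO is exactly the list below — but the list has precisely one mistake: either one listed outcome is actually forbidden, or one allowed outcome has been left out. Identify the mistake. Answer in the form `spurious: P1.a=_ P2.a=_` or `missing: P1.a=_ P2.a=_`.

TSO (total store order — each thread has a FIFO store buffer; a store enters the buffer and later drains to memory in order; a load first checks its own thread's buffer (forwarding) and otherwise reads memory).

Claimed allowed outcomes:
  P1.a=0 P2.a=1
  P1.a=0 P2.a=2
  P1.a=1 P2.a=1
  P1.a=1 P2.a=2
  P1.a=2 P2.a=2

missing: P1.a=2 P2.a=1

outcome vector order: (P1.a,P2.a)
TSO (6): 0/1; 0/2; 1/1; 1/2; 2/1; 2/2
TSO∖claimed = {2/1}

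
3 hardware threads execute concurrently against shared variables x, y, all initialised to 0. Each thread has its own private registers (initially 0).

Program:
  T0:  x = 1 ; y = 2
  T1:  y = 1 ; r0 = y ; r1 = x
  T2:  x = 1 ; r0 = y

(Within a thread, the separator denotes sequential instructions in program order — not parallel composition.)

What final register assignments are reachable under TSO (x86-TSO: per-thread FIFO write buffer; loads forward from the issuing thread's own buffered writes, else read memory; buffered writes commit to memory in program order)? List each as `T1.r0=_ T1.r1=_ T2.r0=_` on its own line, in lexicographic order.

T1.r0=1 T1.r1=0 T2.r0=0
T1.r0=1 T1.r1=0 T2.r0=1
T1.r0=1 T1.r1=0 T2.r0=2
T1.r0=1 T1.r1=1 T2.r0=0
T1.r0=1 T1.r1=1 T2.r0=1
T1.r0=1 T1.r1=1 T2.r0=2
T1.r0=2 T1.r1=1 T2.r0=0
T1.r0=2 T1.r1=1 T2.r0=1
T1.r0=2 T1.r1=1 T2.r0=2

outcome vector order: (T1.r0,T1.r1,T2.r0)
|TSO outcomes| = 9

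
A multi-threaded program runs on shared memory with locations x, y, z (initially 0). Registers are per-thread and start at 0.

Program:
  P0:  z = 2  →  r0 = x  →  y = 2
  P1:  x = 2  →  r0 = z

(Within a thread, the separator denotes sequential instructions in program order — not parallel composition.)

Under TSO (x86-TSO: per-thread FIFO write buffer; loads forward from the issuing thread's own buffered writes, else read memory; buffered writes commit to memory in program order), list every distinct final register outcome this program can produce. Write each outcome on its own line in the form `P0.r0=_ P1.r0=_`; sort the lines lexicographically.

outcome vector order: (P0.r0,P1.r0)
|TSO outcomes| = 4

P0.r0=0 P1.r0=0
P0.r0=0 P1.r0=2
P0.r0=2 P1.r0=0
P0.r0=2 P1.r0=2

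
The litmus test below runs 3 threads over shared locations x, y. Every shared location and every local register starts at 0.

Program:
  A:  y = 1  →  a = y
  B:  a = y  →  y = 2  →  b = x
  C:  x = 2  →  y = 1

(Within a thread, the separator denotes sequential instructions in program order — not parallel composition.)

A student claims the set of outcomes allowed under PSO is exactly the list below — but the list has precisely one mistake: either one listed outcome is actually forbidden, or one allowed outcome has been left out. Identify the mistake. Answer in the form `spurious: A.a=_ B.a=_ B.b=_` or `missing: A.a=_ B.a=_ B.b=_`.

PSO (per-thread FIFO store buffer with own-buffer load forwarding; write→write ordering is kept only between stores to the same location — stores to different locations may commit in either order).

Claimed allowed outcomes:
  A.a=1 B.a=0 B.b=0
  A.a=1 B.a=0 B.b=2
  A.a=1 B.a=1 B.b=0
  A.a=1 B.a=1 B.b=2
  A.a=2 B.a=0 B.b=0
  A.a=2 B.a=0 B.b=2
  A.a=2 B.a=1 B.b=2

missing: A.a=2 B.a=1 B.b=0

outcome vector order: (A.a,B.a,B.b)
under PSO → 100 102 110 112 200 202 210 212
PSO∖claimed = {210}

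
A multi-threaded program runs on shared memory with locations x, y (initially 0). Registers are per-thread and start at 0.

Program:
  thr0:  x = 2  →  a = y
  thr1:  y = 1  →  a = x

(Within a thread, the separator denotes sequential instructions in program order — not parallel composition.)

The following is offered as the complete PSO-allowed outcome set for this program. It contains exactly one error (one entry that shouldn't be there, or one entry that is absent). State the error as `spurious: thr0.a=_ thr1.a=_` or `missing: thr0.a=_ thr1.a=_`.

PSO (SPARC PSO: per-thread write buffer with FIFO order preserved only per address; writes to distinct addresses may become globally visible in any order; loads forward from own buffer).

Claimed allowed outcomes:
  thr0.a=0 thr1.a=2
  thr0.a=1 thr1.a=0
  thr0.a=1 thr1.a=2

outcome vector order: (thr0.a,thr1.a)
[PSO] allowed = {00 02 10 12}
PSO∖claimed = {00}

missing: thr0.a=0 thr1.a=0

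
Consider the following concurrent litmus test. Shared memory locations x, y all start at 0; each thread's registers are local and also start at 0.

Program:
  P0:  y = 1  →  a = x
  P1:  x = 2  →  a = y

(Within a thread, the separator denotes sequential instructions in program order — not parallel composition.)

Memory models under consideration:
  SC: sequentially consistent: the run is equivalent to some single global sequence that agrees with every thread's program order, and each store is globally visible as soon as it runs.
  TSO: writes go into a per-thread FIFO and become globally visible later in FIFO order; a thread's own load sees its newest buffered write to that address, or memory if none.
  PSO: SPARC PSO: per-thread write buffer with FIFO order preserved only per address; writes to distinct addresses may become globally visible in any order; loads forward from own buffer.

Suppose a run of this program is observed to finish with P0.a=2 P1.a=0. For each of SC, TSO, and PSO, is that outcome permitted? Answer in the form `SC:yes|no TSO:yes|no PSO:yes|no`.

SC:yes TSO:yes PSO:yes

outcome vector order: (P0.a,P1.a)
[SC] allowed = {0/1, 2/0, 2/1}
[TSO] allowed = {0/0, 0/1, 2/0, 2/1}
[PSO] allowed = {0/0, 0/1, 2/0, 2/1}
target 2/0 ∈ {SC,TSO,PSO}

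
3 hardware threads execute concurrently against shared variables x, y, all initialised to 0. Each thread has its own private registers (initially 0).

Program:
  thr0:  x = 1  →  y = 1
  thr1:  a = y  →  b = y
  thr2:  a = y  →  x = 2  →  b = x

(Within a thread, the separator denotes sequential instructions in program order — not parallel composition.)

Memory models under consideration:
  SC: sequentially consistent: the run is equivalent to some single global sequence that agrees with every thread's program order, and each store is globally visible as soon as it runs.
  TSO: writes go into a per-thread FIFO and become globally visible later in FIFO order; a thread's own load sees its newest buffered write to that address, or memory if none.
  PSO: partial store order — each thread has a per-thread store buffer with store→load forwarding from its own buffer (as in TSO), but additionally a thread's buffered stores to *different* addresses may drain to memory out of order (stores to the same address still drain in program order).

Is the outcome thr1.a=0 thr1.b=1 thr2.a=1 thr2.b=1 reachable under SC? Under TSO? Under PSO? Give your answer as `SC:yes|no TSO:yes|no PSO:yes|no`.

outcome vector order: (thr1.a,thr1.b,thr2.a,thr2.b)
SC: 9 outcomes — {0/0/0/1, 0/0/0/2, 0/0/1/2, 0/1/0/1, 0/1/0/2, 0/1/1/2, 1/1/0/1, 1/1/0/2, 1/1/1/2}
TSO: 9 outcomes — {0/0/0/1, 0/0/0/2, 0/0/1/2, 0/1/0/1, 0/1/0/2, 0/1/1/2, 1/1/0/1, 1/1/0/2, 1/1/1/2}
PSO: 12 outcomes — {0/0/0/1, 0/0/0/2, 0/0/1/1, 0/0/1/2, 0/1/0/1, 0/1/0/2, 0/1/1/1, 0/1/1/2, 1/1/0/1, 1/1/0/2, 1/1/1/1, 1/1/1/2}
target 0/1/1/1 ∈ {PSO}

SC:no TSO:no PSO:yes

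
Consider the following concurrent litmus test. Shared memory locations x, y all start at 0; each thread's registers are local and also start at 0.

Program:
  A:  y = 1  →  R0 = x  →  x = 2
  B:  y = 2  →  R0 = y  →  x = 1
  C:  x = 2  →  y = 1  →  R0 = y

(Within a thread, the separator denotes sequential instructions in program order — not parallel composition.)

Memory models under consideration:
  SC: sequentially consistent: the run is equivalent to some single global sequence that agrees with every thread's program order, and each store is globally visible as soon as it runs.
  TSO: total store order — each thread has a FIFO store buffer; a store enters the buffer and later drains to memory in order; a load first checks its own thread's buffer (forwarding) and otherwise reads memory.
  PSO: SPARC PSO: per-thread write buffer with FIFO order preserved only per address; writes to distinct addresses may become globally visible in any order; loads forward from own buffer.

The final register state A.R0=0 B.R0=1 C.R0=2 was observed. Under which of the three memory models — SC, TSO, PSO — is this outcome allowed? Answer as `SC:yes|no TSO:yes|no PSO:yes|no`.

SC:no TSO:yes PSO:yes

outcome vector order: (A.R0,B.R0,C.R0)
SC (11): 0/1/1, 0/2/1, 0/2/2, 1/1/1, 1/1/2, 1/2/1, 1/2/2, 2/1/1, 2/1/2, 2/2/1, 2/2/2
TSO (12): 0/1/1, 0/1/2, 0/2/1, 0/2/2, 1/1/1, 1/1/2, 1/2/1, 1/2/2, 2/1/1, 2/1/2, 2/2/1, 2/2/2
PSO (12): 0/1/1, 0/1/2, 0/2/1, 0/2/2, 1/1/1, 1/1/2, 1/2/1, 1/2/2, 2/1/1, 2/1/2, 2/2/1, 2/2/2
target 0/1/2 ∈ {TSO,PSO}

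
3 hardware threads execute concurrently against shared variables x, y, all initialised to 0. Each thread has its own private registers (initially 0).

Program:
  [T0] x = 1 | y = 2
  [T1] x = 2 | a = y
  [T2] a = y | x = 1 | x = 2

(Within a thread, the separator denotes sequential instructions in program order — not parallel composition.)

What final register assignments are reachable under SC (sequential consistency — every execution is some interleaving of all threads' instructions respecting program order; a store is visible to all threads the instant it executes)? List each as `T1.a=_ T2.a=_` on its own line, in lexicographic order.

T1.a=0 T2.a=0
T1.a=0 T2.a=2
T1.a=2 T2.a=0
T1.a=2 T2.a=2

outcome vector order: (T1.a,T2.a)
|SC outcomes| = 4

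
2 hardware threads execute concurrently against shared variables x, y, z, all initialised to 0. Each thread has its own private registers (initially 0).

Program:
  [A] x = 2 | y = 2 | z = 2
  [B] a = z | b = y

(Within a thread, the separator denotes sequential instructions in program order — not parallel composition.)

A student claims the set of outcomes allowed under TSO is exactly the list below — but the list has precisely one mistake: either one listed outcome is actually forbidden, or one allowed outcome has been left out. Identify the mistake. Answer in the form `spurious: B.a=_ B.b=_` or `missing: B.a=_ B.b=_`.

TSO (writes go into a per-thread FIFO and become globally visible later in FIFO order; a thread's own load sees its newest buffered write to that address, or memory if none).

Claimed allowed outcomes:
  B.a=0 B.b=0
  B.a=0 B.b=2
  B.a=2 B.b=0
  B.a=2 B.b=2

spurious: B.a=2 B.b=0

outcome vector order: (B.a,B.b)
under TSO → (0,0); (0,2); (2,2)
claimed∖TSO = {(2,0)}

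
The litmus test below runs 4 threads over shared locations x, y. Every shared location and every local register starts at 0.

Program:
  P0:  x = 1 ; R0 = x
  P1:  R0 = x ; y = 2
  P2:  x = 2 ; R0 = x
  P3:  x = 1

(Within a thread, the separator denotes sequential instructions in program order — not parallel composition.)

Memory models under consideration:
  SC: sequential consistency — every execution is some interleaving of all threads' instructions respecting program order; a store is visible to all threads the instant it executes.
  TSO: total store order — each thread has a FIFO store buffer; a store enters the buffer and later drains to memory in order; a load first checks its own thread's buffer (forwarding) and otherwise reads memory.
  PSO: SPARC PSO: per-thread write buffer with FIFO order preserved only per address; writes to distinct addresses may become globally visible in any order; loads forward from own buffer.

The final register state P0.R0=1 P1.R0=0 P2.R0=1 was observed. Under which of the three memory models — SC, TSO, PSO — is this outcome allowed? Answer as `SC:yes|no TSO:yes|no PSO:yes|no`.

outcome vector order: (P0.R0,P1.R0,P2.R0)
SC: 12 outcomes — {101, 102, 111, 112, 121, 122, 201, 202, 211, 212, 221, 222}
TSO: 12 outcomes — {101, 102, 111, 112, 121, 122, 201, 202, 211, 212, 221, 222}
PSO: 12 outcomes — {101, 102, 111, 112, 121, 122, 201, 202, 211, 212, 221, 222}
target 101 ∈ {SC,TSO,PSO}

SC:yes TSO:yes PSO:yes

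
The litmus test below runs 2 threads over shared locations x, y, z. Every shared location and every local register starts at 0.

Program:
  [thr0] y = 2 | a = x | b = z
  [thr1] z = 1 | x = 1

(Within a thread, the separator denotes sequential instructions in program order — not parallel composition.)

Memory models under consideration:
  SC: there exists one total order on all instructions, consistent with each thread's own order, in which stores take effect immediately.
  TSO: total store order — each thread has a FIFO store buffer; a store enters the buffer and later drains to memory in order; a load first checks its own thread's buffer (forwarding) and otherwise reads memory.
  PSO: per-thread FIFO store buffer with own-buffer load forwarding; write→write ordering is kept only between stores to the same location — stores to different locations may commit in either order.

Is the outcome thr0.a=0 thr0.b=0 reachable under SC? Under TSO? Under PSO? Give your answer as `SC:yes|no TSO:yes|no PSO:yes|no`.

outcome vector order: (thr0.a,thr0.b)
under SC → 0/0, 0/1, 1/1
under TSO → 0/0, 0/1, 1/1
under PSO → 0/0, 0/1, 1/0, 1/1
target 0/0 ∈ {SC,TSO,PSO}

SC:yes TSO:yes PSO:yes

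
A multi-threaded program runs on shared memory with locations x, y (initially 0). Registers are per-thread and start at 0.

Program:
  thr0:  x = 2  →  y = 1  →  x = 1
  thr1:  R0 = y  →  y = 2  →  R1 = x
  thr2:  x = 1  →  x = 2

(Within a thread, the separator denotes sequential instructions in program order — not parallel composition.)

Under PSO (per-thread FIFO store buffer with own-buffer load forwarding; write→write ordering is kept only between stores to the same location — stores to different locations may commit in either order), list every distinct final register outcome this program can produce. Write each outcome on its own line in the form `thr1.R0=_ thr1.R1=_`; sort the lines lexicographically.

thr1.R0=0 thr1.R1=0
thr1.R0=0 thr1.R1=1
thr1.R0=0 thr1.R1=2
thr1.R0=1 thr1.R1=0
thr1.R0=1 thr1.R1=1
thr1.R0=1 thr1.R1=2

outcome vector order: (thr1.R0,thr1.R1)
|PSO outcomes| = 6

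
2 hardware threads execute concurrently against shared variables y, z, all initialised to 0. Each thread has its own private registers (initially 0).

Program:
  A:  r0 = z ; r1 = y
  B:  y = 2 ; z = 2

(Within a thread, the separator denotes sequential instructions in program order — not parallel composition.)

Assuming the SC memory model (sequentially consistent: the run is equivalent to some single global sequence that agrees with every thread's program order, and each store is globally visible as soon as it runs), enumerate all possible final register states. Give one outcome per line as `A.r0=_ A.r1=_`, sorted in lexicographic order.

A.r0=0 A.r1=0
A.r0=0 A.r1=2
A.r0=2 A.r1=2

outcome vector order: (A.r0,A.r1)
|SC outcomes| = 3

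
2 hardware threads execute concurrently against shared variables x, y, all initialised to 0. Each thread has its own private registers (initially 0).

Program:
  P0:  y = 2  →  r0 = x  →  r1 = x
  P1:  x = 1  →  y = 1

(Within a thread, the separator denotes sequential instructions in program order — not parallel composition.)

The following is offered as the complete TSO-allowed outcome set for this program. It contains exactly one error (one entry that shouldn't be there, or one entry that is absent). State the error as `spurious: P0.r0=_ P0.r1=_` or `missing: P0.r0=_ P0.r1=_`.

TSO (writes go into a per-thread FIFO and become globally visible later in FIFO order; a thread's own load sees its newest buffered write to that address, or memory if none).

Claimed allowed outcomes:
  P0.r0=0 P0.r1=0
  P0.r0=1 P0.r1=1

outcome vector order: (P0.r0,P0.r1)
[TSO] allowed = {(0,0); (0,1); (1,1)}
TSO∖claimed = {(0,1)}

missing: P0.r0=0 P0.r1=1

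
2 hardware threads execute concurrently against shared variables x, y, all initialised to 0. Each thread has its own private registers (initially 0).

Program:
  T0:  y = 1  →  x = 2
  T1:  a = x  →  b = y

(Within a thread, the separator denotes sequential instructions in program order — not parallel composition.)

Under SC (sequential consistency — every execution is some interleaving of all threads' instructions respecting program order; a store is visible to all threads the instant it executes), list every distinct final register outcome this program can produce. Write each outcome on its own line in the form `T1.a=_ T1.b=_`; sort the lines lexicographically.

T1.a=0 T1.b=0
T1.a=0 T1.b=1
T1.a=2 T1.b=1

outcome vector order: (T1.a,T1.b)
|SC outcomes| = 3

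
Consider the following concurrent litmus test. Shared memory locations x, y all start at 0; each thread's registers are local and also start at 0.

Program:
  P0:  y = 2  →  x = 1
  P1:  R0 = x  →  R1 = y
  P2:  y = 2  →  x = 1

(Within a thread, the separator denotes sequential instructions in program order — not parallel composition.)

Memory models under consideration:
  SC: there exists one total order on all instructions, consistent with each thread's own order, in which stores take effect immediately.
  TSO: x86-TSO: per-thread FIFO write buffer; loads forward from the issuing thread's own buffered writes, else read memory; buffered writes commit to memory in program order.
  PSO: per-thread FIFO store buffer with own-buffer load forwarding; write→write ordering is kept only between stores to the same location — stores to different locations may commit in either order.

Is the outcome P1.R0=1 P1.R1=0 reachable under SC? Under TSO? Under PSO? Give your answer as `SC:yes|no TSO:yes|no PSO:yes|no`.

SC:no TSO:no PSO:yes

outcome vector order: (P1.R0,P1.R1)
[SC] allowed = {(0,0) (0,2) (1,2)}
[TSO] allowed = {(0,0) (0,2) (1,2)}
[PSO] allowed = {(0,0) (0,2) (1,0) (1,2)}
target (1,0) ∈ {PSO}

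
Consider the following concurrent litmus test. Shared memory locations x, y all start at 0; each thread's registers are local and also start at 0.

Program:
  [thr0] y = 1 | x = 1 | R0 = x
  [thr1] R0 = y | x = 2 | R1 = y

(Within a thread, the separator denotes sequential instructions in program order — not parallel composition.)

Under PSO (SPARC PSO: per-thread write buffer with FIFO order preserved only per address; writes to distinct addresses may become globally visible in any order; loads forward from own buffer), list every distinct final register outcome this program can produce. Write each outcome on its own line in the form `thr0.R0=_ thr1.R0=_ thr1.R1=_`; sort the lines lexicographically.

outcome vector order: (thr0.R0,thr1.R0,thr1.R1)
|PSO outcomes| = 6

thr0.R0=1 thr1.R0=0 thr1.R1=0
thr0.R0=1 thr1.R0=0 thr1.R1=1
thr0.R0=1 thr1.R0=1 thr1.R1=1
thr0.R0=2 thr1.R0=0 thr1.R1=0
thr0.R0=2 thr1.R0=0 thr1.R1=1
thr0.R0=2 thr1.R0=1 thr1.R1=1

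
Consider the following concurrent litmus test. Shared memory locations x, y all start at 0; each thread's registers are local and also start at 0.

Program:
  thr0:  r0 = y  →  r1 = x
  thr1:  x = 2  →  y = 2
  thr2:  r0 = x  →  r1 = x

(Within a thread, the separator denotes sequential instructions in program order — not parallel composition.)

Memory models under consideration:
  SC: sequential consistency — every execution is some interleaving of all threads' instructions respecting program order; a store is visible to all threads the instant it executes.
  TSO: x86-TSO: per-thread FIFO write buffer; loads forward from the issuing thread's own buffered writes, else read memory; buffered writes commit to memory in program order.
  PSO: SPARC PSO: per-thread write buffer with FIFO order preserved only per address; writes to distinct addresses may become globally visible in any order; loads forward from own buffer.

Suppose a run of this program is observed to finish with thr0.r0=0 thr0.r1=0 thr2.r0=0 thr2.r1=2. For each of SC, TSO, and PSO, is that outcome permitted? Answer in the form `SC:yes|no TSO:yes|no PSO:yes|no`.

SC:yes TSO:yes PSO:yes

outcome vector order: (thr0.r0,thr0.r1,thr2.r0,thr2.r1)
SC: 9 outcomes — {0000 0002 0022 0200 0202 0222 2200 2202 2222}
TSO: 9 outcomes — {0000 0002 0022 0200 0202 0222 2200 2202 2222}
PSO: 12 outcomes — {0000 0002 0022 0200 0202 0222 2000 2002 2022 2200 2202 2222}
target 0002 ∈ {SC,TSO,PSO}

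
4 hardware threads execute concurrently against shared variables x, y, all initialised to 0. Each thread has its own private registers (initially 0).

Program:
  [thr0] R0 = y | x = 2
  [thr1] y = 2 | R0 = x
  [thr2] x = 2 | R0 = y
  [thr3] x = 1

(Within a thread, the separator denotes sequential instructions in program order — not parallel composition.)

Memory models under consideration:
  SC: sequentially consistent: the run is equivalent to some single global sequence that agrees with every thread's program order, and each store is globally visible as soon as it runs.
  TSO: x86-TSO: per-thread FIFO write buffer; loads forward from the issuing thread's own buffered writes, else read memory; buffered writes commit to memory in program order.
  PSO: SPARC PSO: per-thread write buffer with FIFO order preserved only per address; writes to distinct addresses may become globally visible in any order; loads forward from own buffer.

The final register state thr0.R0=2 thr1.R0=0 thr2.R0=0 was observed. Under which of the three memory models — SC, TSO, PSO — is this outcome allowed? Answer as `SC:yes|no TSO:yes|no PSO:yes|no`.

SC:no TSO:yes PSO:yes

outcome vector order: (thr0.R0,thr1.R0,thr2.R0)
under SC → <0 0 2>, <0 1 0>, <0 1 2>, <0 2 0>, <0 2 2>, <2 0 2>, <2 1 0>, <2 1 2>, <2 2 0>, <2 2 2>
under TSO → <0 0 0>, <0 0 2>, <0 1 0>, <0 1 2>, <0 2 0>, <0 2 2>, <2 0 0>, <2 0 2>, <2 1 0>, <2 1 2>, <2 2 0>, <2 2 2>
under PSO → <0 0 0>, <0 0 2>, <0 1 0>, <0 1 2>, <0 2 0>, <0 2 2>, <2 0 0>, <2 0 2>, <2 1 0>, <2 1 2>, <2 2 0>, <2 2 2>
target <2 0 0> ∈ {TSO,PSO}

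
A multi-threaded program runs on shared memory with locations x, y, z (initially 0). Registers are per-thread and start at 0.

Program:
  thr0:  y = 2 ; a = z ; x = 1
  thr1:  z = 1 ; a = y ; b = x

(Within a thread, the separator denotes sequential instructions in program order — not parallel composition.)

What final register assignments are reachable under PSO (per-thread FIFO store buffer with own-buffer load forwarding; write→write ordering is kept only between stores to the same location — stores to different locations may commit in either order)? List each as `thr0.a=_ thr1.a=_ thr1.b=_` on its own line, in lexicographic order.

thr0.a=0 thr1.a=0 thr1.b=0
thr0.a=0 thr1.a=0 thr1.b=1
thr0.a=0 thr1.a=2 thr1.b=0
thr0.a=0 thr1.a=2 thr1.b=1
thr0.a=1 thr1.a=0 thr1.b=0
thr0.a=1 thr1.a=0 thr1.b=1
thr0.a=1 thr1.a=2 thr1.b=0
thr0.a=1 thr1.a=2 thr1.b=1

outcome vector order: (thr0.a,thr1.a,thr1.b)
|PSO outcomes| = 8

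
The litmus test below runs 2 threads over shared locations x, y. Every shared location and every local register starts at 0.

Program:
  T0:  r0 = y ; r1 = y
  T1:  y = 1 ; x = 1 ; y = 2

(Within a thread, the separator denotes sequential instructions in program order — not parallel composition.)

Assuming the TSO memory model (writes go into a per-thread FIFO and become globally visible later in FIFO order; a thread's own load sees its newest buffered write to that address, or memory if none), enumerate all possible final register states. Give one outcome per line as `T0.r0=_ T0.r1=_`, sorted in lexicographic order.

T0.r0=0 T0.r1=0
T0.r0=0 T0.r1=1
T0.r0=0 T0.r1=2
T0.r0=1 T0.r1=1
T0.r0=1 T0.r1=2
T0.r0=2 T0.r1=2

outcome vector order: (T0.r0,T0.r1)
|TSO outcomes| = 6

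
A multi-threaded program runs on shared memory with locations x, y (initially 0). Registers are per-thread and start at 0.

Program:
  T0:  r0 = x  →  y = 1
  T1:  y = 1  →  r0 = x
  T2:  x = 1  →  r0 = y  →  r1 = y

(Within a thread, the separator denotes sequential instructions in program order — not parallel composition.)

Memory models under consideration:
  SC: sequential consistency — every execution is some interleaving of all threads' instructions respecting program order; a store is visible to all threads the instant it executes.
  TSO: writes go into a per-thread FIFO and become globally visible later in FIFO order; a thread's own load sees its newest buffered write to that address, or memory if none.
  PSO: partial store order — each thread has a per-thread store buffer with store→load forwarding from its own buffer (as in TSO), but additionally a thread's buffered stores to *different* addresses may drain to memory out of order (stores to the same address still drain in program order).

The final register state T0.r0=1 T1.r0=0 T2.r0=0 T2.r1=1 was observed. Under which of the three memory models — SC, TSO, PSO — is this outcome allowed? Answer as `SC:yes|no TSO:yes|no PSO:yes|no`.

outcome vector order: (T0.r0,T1.r0,T2.r0,T2.r1)
SC: 8 outcomes — {<0 0 1 1>; <0 1 0 0>; <0 1 0 1>; <0 1 1 1>; <1 0 1 1>; <1 1 0 0>; <1 1 0 1>; <1 1 1 1>}
TSO: 12 outcomes — {<0 0 0 0>; <0 0 0 1>; <0 0 1 1>; <0 1 0 0>; <0 1 0 1>; <0 1 1 1>; <1 0 0 0>; <1 0 0 1>; <1 0 1 1>; <1 1 0 0>; <1 1 0 1>; <1 1 1 1>}
PSO: 12 outcomes — {<0 0 0 0>; <0 0 0 1>; <0 0 1 1>; <0 1 0 0>; <0 1 0 1>; <0 1 1 1>; <1 0 0 0>; <1 0 0 1>; <1 0 1 1>; <1 1 0 0>; <1 1 0 1>; <1 1 1 1>}
target <1 0 0 1> ∈ {TSO,PSO}

SC:no TSO:yes PSO:yes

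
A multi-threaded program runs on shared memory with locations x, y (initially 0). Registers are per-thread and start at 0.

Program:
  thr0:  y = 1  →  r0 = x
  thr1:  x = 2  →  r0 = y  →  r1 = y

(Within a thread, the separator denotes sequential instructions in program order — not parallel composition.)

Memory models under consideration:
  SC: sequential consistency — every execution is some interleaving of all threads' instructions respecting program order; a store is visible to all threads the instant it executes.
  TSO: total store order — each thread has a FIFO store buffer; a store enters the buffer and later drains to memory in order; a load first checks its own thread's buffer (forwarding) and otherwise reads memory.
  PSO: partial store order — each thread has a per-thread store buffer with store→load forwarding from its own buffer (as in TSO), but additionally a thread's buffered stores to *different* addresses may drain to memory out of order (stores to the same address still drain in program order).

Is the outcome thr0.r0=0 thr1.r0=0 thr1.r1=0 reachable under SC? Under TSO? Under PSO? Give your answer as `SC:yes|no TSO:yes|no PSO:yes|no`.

SC:no TSO:yes PSO:yes

outcome vector order: (thr0.r0,thr1.r0,thr1.r1)
SC: 4 outcomes — {<0 1 1>, <2 0 0>, <2 0 1>, <2 1 1>}
TSO: 6 outcomes — {<0 0 0>, <0 0 1>, <0 1 1>, <2 0 0>, <2 0 1>, <2 1 1>}
PSO: 6 outcomes — {<0 0 0>, <0 0 1>, <0 1 1>, <2 0 0>, <2 0 1>, <2 1 1>}
target <0 0 0> ∈ {TSO,PSO}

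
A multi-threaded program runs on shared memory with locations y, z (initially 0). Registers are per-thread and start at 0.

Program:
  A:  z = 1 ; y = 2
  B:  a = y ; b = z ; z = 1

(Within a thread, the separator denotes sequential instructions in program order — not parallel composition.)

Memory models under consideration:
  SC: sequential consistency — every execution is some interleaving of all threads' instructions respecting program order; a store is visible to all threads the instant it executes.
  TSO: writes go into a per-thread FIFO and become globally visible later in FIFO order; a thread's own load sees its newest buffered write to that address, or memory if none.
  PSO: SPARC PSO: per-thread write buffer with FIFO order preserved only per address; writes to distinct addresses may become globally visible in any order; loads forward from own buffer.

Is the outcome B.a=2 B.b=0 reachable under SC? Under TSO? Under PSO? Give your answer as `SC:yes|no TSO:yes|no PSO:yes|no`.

outcome vector order: (B.a,B.b)
[SC] allowed = {00; 01; 21}
[TSO] allowed = {00; 01; 21}
[PSO] allowed = {00; 01; 20; 21}
target 20 ∈ {PSO}

SC:no TSO:no PSO:yes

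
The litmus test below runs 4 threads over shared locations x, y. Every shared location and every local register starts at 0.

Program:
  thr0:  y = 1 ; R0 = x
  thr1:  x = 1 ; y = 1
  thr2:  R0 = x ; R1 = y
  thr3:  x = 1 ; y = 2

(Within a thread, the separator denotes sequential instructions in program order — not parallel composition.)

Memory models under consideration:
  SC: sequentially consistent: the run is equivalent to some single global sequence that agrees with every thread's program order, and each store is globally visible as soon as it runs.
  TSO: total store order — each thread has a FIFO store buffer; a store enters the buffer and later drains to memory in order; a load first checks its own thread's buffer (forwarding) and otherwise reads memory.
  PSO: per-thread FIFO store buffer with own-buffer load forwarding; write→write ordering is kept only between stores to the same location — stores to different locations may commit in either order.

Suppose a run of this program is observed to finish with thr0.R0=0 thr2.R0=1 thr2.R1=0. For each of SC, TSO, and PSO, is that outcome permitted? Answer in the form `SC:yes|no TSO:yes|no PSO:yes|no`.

SC:no TSO:yes PSO:yes

outcome vector order: (thr0.R0,thr2.R0,thr2.R1)
SC (11): <0 0 0>, <0 0 1>, <0 0 2>, <0 1 1>, <0 1 2>, <1 0 0>, <1 0 1>, <1 0 2>, <1 1 0>, <1 1 1>, <1 1 2>
TSO (12): <0 0 0>, <0 0 1>, <0 0 2>, <0 1 0>, <0 1 1>, <0 1 2>, <1 0 0>, <1 0 1>, <1 0 2>, <1 1 0>, <1 1 1>, <1 1 2>
PSO (12): <0 0 0>, <0 0 1>, <0 0 2>, <0 1 0>, <0 1 1>, <0 1 2>, <1 0 0>, <1 0 1>, <1 0 2>, <1 1 0>, <1 1 1>, <1 1 2>
target <0 1 0> ∈ {TSO,PSO}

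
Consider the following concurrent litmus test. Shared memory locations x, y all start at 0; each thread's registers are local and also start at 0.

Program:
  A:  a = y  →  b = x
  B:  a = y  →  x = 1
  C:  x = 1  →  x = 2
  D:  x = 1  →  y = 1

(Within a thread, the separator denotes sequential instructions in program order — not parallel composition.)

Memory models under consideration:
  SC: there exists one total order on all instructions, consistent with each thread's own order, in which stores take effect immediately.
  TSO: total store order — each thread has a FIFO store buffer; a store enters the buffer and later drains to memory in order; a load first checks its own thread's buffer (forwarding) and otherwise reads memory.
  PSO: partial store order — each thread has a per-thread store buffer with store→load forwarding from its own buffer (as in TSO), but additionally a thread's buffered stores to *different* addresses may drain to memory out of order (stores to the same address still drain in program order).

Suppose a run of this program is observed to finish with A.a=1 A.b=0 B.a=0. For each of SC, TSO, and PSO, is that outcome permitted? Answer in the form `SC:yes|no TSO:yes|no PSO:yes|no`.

SC:no TSO:no PSO:yes

outcome vector order: (A.a,A.b,B.a)
SC: 10 outcomes — {000, 001, 010, 011, 020, 021, 110, 111, 120, 121}
TSO: 10 outcomes — {000, 001, 010, 011, 020, 021, 110, 111, 120, 121}
PSO: 12 outcomes — {000, 001, 010, 011, 020, 021, 100, 101, 110, 111, 120, 121}
target 100 ∈ {PSO}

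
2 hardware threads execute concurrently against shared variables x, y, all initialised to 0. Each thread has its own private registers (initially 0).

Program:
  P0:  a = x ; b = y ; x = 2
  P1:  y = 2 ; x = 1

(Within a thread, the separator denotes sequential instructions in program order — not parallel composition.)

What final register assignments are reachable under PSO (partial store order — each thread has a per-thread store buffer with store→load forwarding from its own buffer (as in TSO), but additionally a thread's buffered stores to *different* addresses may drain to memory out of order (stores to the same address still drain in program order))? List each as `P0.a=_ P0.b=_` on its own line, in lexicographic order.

outcome vector order: (P0.a,P0.b)
|PSO outcomes| = 4

P0.a=0 P0.b=0
P0.a=0 P0.b=2
P0.a=1 P0.b=0
P0.a=1 P0.b=2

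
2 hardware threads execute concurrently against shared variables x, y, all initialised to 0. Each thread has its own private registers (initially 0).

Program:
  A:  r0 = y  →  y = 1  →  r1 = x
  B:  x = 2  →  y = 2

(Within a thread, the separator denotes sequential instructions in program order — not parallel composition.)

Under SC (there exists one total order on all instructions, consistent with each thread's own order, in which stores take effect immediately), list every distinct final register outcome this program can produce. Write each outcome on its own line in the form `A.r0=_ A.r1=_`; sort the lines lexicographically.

outcome vector order: (A.r0,A.r1)
|SC outcomes| = 3

A.r0=0 A.r1=0
A.r0=0 A.r1=2
A.r0=2 A.r1=2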